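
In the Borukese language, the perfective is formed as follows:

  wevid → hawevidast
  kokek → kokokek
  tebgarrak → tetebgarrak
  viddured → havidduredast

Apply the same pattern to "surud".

kokek and viddured both have last vowel 'e' yet inflect differently (kokokek, havidduredast), so the last vowel is not what conditions the rule; the final letter is.
"surud" ends in -d. The stems ending in -d (wevid → hawevidast, viddured → havidduredast) add ha- … -ast around the stem.
The other pattern: stems ending in -k repeat the first consonant+vowel as a prefix.
So surud → hasurudast.

hasurudast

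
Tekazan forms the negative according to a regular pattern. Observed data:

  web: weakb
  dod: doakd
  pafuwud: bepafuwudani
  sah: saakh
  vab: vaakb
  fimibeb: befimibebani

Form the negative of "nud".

dod and pafuwud both end in -d yet inflect differently (doakd, bepafuwudani), so the final letter is not what conditions the rule; the number of vowels is.
"nud" has 1 vowel. The stems with 1 vowel (web → weakb, vab → vaakb, dod → doakd) insert -ak- after the first vowel.
The other pattern: stems with 3 vowels add be- … -ani around the stem.
So nud → nuakd.

nuakd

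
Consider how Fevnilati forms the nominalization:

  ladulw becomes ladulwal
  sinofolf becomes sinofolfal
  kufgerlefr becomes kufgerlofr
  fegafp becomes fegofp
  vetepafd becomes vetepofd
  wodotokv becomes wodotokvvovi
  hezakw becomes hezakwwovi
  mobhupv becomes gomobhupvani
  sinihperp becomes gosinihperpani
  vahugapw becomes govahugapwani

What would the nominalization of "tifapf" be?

"tifapf" has second-to-last letter 'p'. The stems whose second-to-last letter is 'p' (mobhupv → gomobhupvani, vahugapw → govahugapwani) add go- … -ani around the stem.
The other patterns: stems whose second-to-last letter is 'l' add -al; stems whose second-to-last letter is 'f' change the last vowel to 'o'; stems whose second-to-last letter is 'k' double the final consonant and add -ovi.
So tifapf → gotifapfani.

gotifapfani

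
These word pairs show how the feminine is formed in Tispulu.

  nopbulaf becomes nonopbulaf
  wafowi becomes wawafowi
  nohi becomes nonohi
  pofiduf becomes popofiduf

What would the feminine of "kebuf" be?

kekebuf

Every pair shown (nopbulaf → nonopbulaf, wafowi → wawafowi, nohi → nonohi, …) follows the same rule: repeat the first consonant+vowel as a prefix.
So kebuf → kekebuf.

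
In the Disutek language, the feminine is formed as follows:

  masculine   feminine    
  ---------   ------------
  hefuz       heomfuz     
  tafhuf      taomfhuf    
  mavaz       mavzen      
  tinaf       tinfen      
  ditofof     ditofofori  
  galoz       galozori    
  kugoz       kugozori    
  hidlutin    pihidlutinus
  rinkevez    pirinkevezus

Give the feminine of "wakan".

waknen

hefuz and mavaz both end in -z yet inflect differently (heomfuz, mavzen), so the final letter is not what conditions the rule; the last vowel is.
"wakan" has last vowel 'a'. The stems whose last vowel is 'a' (mavaz → mavzen, tinaf → tinfen) delete the last vowel and add -en.
The other patterns: stems whose last vowel is 'u' insert -om- after the first vowel; stems whose last vowel is 'o' add -ori; stems whose last vowel is 'e' or 'i' add pi- … -us around the stem.
So wakan → waknen.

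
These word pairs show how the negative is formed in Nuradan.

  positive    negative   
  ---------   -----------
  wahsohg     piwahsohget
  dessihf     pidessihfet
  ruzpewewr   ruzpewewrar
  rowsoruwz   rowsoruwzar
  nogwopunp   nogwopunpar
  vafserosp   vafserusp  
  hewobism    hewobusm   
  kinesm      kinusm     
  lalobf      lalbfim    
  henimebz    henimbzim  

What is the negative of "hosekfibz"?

hosekfbzim

nogwopunp and vafserosp both end in -p yet inflect differently (nogwopunpar, vafserusp), so the final letter is not what conditions the rule; the second-to-last letter is.
"hosekfibz" has second-to-last letter 'b'. The stems whose second-to-last letter is 'b' (lalobf → lalbfim, henimebz → henimbzim) delete the last vowel and add -im.
The other patterns: stems whose second-to-last letter is 'h' add pi- … -et around the stem; stems whose second-to-last letter is 'n' or 'w' add -ar; stems whose second-to-last letter is 's' change the last vowel to 'u'.
So hosekfibz → hosekfbzim.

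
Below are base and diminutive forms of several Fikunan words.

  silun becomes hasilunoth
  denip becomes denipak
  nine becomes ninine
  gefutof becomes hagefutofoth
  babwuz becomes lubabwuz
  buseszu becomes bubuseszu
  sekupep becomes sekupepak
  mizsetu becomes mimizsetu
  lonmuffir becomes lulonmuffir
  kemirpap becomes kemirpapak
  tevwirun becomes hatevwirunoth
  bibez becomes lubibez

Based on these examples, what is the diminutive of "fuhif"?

babwuz and buseszu both have last vowel 'u' yet inflect differently (lubabwuz, bubuseszu), so the last vowel is not what conditions the rule; the final letter is.
"fuhif" ends in -f. The one such stem in the data (gefutof → hagefutofoth) adds ha- … -oth around the stem, so the same rule applies.
The other patterns: stems ending in -r or -z add the prefix lu-; stems ending in -e or -u repeat the first consonant+vowel as a prefix; stems ending in -p add -ak.
So fuhif → hafuhifoth.

hafuhifoth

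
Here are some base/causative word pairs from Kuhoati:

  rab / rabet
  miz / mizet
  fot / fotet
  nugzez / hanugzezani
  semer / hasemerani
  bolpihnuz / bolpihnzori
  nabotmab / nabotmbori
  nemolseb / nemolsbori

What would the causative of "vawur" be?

miz and nugzez both end in -z yet inflect differently (mizet, hanugzezani), so the final letter is not what conditions the rule; the number of vowels is.
"vawur" has 2 vowels. The stems with 2 vowels (nugzez → hanugzezani, semer → hasemerani) add ha- … -ani around the stem.
The other patterns: stems with 1 vowel add -et; stems with 3 vowels delete the last vowel and add -ori.
So vawur → havawurani.

havawurani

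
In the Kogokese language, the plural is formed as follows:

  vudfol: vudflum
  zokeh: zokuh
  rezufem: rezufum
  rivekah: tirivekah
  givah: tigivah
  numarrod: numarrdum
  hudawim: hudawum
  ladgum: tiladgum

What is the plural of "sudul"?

tisudul

zokeh and rivekah both end in -h yet inflect differently (zokuh, tirivekah), so the final letter is not what conditions the rule; the last vowel is.
"sudul" has last vowel 'u'. The one such stem in the data (ladgum → tiladgum) adds the prefix ti-, so the same rule applies.
So sudul → tisudul.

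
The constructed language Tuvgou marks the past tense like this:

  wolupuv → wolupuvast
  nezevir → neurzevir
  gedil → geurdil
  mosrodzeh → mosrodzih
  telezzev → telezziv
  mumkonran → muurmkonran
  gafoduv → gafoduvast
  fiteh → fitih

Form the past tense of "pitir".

telezzev and gafoduv both end in -v yet inflect differently (telezziv, gafoduvast), so the final letter is not what conditions the rule; the last vowel is.
"pitir" has last vowel 'i'. The stems whose last vowel is 'i' (nezevir → neurzevir, gedil → geurdil) insert -ur- after the first vowel.
The other patterns: stems whose last vowel is 'e' change the last vowel to 'i'; stems whose last vowel is 'u' add -ast.
So pitir → piurtir.

piurtir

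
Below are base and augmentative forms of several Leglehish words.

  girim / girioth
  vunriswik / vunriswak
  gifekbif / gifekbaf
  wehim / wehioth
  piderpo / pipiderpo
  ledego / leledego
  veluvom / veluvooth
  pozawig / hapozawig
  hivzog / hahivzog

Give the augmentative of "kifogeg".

hakifogeg

veluvom and piderpo both have last vowel 'o' yet inflect differently (veluvooth, pipiderpo), so the last vowel is not what conditions the rule; the final letter is.
"kifogeg" ends in -g. The stems ending in -g (pozawig → hapozawig, hivzog → hahivzog) add the prefix ha-.
So kifogeg → hakifogeg.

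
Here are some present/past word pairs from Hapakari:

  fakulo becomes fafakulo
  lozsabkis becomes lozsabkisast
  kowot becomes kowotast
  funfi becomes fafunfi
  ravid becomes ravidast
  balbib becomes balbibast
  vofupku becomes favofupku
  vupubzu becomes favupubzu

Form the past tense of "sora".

fasora

ravid and funfi both have last vowel 'i' yet inflect differently (ravidast, fafunfi), so the last vowel is not what conditions the rule; whether the stem ends in a vowel or a consonant is.
"sora" ends in a vowel. The stems ending in a vowel (funfi → fafunfi, fakulo → fafakulo, vofupku → favofupku) add the prefix fa-.
The other pattern: stems ending in a consonant add -ast.
So sora → fasora.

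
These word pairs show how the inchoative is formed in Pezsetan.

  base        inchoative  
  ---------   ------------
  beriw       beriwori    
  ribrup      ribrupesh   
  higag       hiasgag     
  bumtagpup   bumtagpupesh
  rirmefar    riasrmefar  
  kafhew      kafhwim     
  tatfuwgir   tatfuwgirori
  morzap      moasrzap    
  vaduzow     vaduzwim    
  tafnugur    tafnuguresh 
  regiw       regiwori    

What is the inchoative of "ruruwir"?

ruruwirori

kafhew and regiw both end in -w yet inflect differently (kafhwim, regiwori), so the final letter is not what conditions the rule; the last vowel is.
"ruruwir" has last vowel 'i'. The stems whose last vowel is 'i' (tatfuwgir → tatfuwgirori, regiw → regiwori, beriw → beriwori) add -ori.
So ruruwir → ruruwirori.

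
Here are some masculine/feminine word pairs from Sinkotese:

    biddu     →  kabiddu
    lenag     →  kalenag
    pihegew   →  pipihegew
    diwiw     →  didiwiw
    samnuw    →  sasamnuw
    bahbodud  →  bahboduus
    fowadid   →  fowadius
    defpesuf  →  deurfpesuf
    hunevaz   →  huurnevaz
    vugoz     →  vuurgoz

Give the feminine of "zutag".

biddu and samnuw both have last vowel 'u' yet inflect differently (kabiddu, sasamnuw), so the last vowel is not what conditions the rule; the final letter is.
"zutag" ends in -g. The one such stem in the data (lenag → kalenag) adds the prefix ka-, so the same rule applies.
The other patterns: stems ending in -w repeat the first consonant+vowel as a prefix; stems ending in -d drop the final letter and add -us; stems ending in -f or -z insert -ur- after the first vowel.
So zutag → kazutag.

kazutag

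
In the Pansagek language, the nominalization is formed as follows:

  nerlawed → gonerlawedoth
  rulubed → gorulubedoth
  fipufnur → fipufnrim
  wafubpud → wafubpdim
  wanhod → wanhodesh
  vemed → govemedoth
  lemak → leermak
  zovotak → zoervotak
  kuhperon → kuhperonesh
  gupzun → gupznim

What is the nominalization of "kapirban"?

"kapirban" has last vowel 'a'. The stems whose last vowel is 'a' (zovotak → zoervotak, lemak → leermak) insert -er- after the first vowel.
The other patterns: stems whose last vowel is 'u' delete the last vowel and add -im; stems whose last vowel is 'e' add go- … -oth around the stem; stems whose last vowel is 'o' add -esh.
So kapirban → kaerpirban.

kaerpirban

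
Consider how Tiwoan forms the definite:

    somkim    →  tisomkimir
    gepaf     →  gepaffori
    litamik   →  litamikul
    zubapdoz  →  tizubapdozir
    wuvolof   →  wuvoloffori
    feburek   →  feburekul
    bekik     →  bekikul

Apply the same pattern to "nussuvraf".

zubapdoz and wuvolof both have last vowel 'o' yet inflect differently (tizubapdozir, wuvoloffori), so the last vowel is not what conditions the rule; the final letter is.
"nussuvraf" ends in -f. The stems ending in -f (wuvolof → wuvoloffori, gepaf → gepaffori) double the final consonant and add -ori.
The other patterns: stems ending in -m or -z add ti- … -ir around the stem; stems ending in -k add -ul.
So nussuvraf → nussuvraffori.

nussuvraffori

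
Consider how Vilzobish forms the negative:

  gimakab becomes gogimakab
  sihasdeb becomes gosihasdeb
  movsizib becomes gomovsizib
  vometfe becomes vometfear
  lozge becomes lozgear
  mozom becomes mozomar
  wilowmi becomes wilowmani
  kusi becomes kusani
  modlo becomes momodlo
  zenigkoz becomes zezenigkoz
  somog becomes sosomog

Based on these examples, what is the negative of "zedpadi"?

sihasdeb and vometfe both have last vowel 'e' yet inflect differently (gosihasdeb, vometfear), so the last vowel is not what conditions the rule; the final letter is.
"zedpadi" ends in -i. The stems ending in -i (wilowmi → wilowmani, kusi → kusani) drop the final letter and add -ani.
The other patterns: stems ending in -b add the prefix go-; stems ending in -e or -m add -ar; stems ending in -g, -o or -z repeat the first consonant+vowel as a prefix.
So zedpadi → zedpadani.

zedpadani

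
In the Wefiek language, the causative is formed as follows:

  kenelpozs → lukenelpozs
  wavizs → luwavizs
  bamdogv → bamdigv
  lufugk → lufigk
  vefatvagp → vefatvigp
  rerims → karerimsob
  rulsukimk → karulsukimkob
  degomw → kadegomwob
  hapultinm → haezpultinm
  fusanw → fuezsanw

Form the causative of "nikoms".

kenelpozs and rerims both end in -s yet inflect differently (lukenelpozs, karerimsob), so the final letter is not what conditions the rule; the second-to-last letter is.
"nikoms" has second-to-last letter 'm'. The stems whose second-to-last letter is 'm' (rerims → karerimsob, rulsukimk → karulsukimkob, degomw → kadegomwob) add ka- … -ob around the stem.
The other patterns: stems whose second-to-last letter is 'z' add the prefix lu-; stems whose second-to-last letter is 'g' change the last vowel to 'i'; stems whose second-to-last letter is 'n' insert -ez- after the first vowel.
So nikoms → kanikomsob.

kanikomsob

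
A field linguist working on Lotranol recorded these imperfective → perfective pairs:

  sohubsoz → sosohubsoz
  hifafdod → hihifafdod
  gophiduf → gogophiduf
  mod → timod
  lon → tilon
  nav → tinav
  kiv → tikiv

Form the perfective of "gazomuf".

hifafdod and mod both end in -d yet inflect differently (hihifafdod, timod), so the final letter is not what conditions the rule; the number of vowels is.
"gazomuf" has 3 vowels. The stems with 3 vowels (sohubsoz → sosohubsoz, hifafdod → hihifafdod, gophiduf → gogophiduf) repeat the first consonant+vowel as a prefix.
So gazomuf → gagazomuf.

gagazomuf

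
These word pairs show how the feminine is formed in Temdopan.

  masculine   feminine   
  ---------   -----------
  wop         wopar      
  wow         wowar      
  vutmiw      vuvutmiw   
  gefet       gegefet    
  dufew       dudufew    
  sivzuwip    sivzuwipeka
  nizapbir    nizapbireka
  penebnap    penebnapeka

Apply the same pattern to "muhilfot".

muhilfoteka

wow and vutmiw both end in -w yet inflect differently (wowar, vuvutmiw), so the final letter is not what conditions the rule; the number of vowels is.
"muhilfot" has 3 vowels. The stems with 3 vowels (sivzuwip → sivzuwipeka, nizapbir → nizapbireka, penebnap → penebnapeka) add -eka.
So muhilfot → muhilfoteka.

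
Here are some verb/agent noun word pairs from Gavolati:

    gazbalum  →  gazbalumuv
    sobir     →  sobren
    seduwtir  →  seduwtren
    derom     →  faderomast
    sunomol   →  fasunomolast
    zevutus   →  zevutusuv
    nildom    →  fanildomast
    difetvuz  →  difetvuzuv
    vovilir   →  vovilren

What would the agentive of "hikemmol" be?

fahikemmolast

gazbalum and derom both end in -m yet inflect differently (gazbalumuv, faderomast), so the final letter is not what conditions the rule; the last vowel is.
"hikemmol" has last vowel 'o'. The stems whose last vowel is 'o' (sunomol → fasunomolast, derom → faderomast, nildom → fanildomast) add fa- … -ast around the stem.
So hikemmol → fahikemmolast.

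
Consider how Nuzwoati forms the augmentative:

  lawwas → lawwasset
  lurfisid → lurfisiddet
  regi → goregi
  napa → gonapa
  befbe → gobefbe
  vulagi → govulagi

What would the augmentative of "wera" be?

gowera

"wera" ends in a vowel. The stems ending in a vowel (regi → goregi, napa → gonapa, befbe → gobefbe) add the prefix go-.
The other pattern: stems ending in a consonant double the final consonant and add -et.
So wera → gowera.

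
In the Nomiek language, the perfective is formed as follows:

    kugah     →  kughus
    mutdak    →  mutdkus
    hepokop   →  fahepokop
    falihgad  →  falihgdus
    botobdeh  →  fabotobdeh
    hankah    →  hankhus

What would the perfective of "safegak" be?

kugah and botobdeh both end in -h yet inflect differently (kughus, fabotobdeh), so the final letter is not what conditions the rule; the last vowel is.
"safegak" has last vowel 'a'. The stems whose last vowel is 'a' (kugah → kughus, falihgad → falihgdus, hankah → hankhus) delete the last vowel and add -us.
The other pattern: stems whose last vowel is 'e' or 'o' add the prefix fa-.
So safegak → safegkus.

safegkus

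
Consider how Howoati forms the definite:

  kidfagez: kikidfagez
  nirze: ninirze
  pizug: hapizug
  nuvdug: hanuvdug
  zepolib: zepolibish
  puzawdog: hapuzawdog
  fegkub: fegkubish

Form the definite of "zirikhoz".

zizirikhoz

fegkub and nuvdug both have last vowel 'u' yet inflect differently (fegkubish, hanuvdug), so the last vowel is not what conditions the rule; the final letter is.
"zirikhoz" ends in -z. The one such stem in the data (kidfagez → kikidfagez) repeats the first consonant+vowel as a prefix (as does nirze), so the same rule applies.
So zirikhoz → zizirikhoz.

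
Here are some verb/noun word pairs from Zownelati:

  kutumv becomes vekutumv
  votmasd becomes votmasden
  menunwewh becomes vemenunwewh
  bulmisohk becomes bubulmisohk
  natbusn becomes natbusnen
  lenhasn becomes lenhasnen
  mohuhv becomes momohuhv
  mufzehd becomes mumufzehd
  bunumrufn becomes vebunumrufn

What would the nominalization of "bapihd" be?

babapihd

mufzehd and votmasd both end in -d yet inflect differently (mumufzehd, votmasden), so the final letter is not what conditions the rule; the second-to-last letter is.
"bapihd" has second-to-last letter 'h'. The stems whose second-to-last letter is 'h' (bulmisohk → bubulmisohk, mohuhv → momohuhv, mufzehd → mumufzehd) repeat the first consonant+vowel as a prefix.
The other patterns: stems whose second-to-last letter is 's' add -en; stems whose second-to-last letter is 'f', 'm' or 'w' add the prefix ve-.
So bapihd → babapihd.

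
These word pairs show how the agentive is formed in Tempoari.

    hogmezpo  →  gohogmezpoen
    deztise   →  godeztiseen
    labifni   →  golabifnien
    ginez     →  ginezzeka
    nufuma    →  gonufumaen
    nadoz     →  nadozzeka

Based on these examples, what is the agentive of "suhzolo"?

"suhzolo" ends in a vowel. The stems ending in a vowel (labifni → golabifnien, hogmezpo → gohogmezpoen, nufuma → gonufumaen) add go- … -en around the stem.
So suhzolo → gosuhzoloen.

gosuhzoloen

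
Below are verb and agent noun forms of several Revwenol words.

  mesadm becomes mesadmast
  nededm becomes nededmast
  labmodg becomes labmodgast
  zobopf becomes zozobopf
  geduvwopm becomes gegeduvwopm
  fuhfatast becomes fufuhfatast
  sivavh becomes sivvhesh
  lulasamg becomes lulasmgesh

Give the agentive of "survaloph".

susurvaloph

"survaloph" has second-to-last letter 'p'. The stems whose second-to-last letter is 'p' (zobopf → zozobopf, geduvwopm → gegeduvwopm) repeat the first consonant+vowel as a prefix.
The other patterns: stems whose second-to-last letter is 'd' add -ast; stems whose second-to-last letter is 'm' or 'v' delete the last vowel and add -esh.
So survaloph → susurvaloph.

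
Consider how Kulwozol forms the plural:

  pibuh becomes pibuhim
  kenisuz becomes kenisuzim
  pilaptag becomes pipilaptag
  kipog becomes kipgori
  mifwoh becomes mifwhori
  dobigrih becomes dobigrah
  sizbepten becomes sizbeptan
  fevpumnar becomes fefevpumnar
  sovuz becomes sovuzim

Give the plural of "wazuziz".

mifwoh and pibuh both end in -h yet inflect differently (mifwhori, pibuhim), so the final letter is not what conditions the rule; the last vowel is.
"wazuziz" has last vowel 'i'. The one such stem in the data (dobigrih → dobigrah) changes the last vowel to 'a' (as does sizbepten), so the same rule applies.
So wazuziz → wazuzaz.

wazuzaz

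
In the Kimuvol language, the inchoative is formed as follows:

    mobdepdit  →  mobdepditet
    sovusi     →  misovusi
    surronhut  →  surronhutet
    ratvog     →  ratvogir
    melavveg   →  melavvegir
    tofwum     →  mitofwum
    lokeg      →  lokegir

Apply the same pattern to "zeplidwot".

zeplidwotet

surronhut and tofwum both have last vowel 'u' yet inflect differently (surronhutet, mitofwum), so the last vowel is not what conditions the rule; the final letter is.
"zeplidwot" ends in -t. The stems ending in -t (surronhut → surronhutet, mobdepdit → mobdepditet) add -et.
The other patterns: stems ending in -g add -ir; stems ending in -i or -m add the prefix mi-.
So zeplidwot → zeplidwotet.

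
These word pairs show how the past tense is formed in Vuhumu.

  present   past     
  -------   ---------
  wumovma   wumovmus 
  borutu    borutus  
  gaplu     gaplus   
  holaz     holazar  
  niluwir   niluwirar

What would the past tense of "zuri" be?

"zuri" ends in a vowel. The stems ending in a vowel (wumovma → wumovmus, borutu → borutus, gaplu → gaplus) drop the final letter and add -us.
The other pattern: stems ending in a consonant add -ar.
So zuri → zurus.

zurus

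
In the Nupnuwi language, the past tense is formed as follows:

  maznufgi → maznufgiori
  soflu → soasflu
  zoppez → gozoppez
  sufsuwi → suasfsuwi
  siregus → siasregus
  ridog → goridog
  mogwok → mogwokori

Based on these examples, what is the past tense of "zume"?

sufsuwi and maznufgi both end in -i yet inflect differently (suasfsuwi, maznufgiori), so the final letter is not what conditions the rule; the first letter is.
"zume" begins with z-. The one such stem in the data (zoppez → gozoppez) adds the prefix go-, so the same rule applies.
The other patterns: stems beginning with s- insert -as- after the first vowel; stems beginning with m- add -ori.
So zume → gozume.

gozume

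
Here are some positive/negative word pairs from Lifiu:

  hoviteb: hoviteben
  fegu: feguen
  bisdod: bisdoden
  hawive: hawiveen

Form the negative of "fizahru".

Every pair shown (hoviteb → hoviteben, fegu → feguen, bisdod → bisdoden, …) follows the same rule: add -en.
So fizahru → fizahruen.

fizahruen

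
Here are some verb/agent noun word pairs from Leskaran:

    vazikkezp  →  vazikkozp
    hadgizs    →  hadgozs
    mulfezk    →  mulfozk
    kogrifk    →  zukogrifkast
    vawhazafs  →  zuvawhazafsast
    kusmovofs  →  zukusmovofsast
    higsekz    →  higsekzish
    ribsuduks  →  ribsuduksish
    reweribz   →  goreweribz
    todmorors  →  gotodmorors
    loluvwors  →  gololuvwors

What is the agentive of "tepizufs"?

zutepizufsast

mulfezk and kogrifk both end in -k yet inflect differently (mulfozk, zukogrifkast), so the final letter is not what conditions the rule; the second-to-last letter is.
"tepizufs" has second-to-last letter 'f'. The stems whose second-to-last letter is 'f' (kogrifk → zukogrifkast, vawhazafs → zuvawhazafsast, kusmovofs → zukusmovofsast) add zu- … -ast around the stem.
The other patterns: stems whose second-to-last letter is 'z' change the last vowel to 'o'; stems whose second-to-last letter is 'k' add -ish; stems whose second-to-last letter is 'b' or 'r' add the prefix go-.
So tepizufs → zutepizufsast.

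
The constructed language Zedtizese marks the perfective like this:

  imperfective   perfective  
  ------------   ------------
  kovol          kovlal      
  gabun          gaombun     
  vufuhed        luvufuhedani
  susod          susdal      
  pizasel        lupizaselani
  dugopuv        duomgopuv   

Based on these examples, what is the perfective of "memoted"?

lumemotedani

"memoted" has last vowel 'e'. The stems whose last vowel is 'e' (pizasel → lupizaselani, vufuhed → luvufuhedani) add lu- … -ani around the stem.
The other patterns: stems whose last vowel is 'o' delete the last vowel and add -al; stems whose last vowel is 'u' insert -om- after the first vowel.
So memoted → lumemotedani.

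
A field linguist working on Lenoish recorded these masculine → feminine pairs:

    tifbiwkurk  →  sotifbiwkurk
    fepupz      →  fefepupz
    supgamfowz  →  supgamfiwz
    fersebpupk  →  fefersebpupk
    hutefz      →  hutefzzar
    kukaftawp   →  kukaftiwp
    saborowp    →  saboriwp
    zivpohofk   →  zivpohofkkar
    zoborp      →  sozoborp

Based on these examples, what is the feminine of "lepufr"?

"lepufr" has second-to-last letter 'f'. The stems whose second-to-last letter is 'f' (zivpohofk → zivpohofkkar, hutefz → hutefzzar) double the final consonant and add -ar.
The other patterns: stems whose second-to-last letter is 'w' change the last vowel to 'i'; stems whose second-to-last letter is 'r' add the prefix so-; stems whose second-to-last letter is 'p' repeat the first consonant+vowel as a prefix.
So lepufr → lepufrrar.

lepufrrar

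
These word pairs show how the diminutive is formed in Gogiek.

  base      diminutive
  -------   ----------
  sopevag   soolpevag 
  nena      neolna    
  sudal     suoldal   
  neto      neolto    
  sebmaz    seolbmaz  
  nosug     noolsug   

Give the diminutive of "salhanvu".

saollhanvu

Every pair shown (sopevag → soolpevag, nena → neolna, sudal → suoldal, …) follows the same rule: insert -ol- after the first vowel.
So salhanvu → saollhanvu.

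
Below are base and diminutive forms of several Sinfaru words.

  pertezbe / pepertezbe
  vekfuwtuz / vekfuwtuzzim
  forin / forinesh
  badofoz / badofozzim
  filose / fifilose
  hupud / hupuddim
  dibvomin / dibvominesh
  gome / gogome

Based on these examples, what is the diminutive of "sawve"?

"sawve" ends in -e. The stems ending in -e (filose → fifilose, pertezbe → pepertezbe, gome → gogome) repeat the first consonant+vowel as a prefix.
So sawve → sasawve.

sasawve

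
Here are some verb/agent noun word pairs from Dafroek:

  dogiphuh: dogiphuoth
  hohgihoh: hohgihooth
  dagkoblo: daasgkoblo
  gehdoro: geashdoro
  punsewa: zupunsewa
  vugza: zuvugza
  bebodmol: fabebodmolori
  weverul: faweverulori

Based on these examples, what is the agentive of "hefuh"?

hefuoth

hohgihoh and dagkoblo both have last vowel 'o' yet inflect differently (hohgihooth, daasgkoblo), so the last vowel is not what conditions the rule; the final letter is.
"hefuh" ends in -h. The stems ending in -h (dogiphuh → dogiphuoth, hohgihoh → hohgihooth) drop the final letter and add -oth.
So hefuh → hefuoth.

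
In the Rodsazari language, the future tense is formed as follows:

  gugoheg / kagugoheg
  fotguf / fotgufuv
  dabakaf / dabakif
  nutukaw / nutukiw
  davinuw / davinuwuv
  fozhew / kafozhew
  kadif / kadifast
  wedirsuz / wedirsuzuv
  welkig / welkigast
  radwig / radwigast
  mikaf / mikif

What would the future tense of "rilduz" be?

radwig and gugoheg both end in -g yet inflect differently (radwigast, kagugoheg), so the final letter is not what conditions the rule; the last vowel is.
"rilduz" has last vowel 'u'. The stems whose last vowel is 'u' (fotguf → fotgufuv, davinuw → davinuwuv, wedirsuz → wedirsuzuv) add -uv.
The other patterns: stems whose last vowel is 'i' add -ast; stems whose last vowel is 'e' add the prefix ka-; stems whose last vowel is 'a' change the last vowel to 'i'.
So rilduz → rilduzuv.

rilduzuv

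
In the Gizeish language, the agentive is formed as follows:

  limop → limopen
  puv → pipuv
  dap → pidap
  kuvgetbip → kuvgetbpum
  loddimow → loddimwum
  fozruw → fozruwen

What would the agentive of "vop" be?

"vop" has 1 vowel. The stems with 1 vowel (puv → pipuv, dap → pidap) add the prefix pi-.
So vop → pivop.

pivop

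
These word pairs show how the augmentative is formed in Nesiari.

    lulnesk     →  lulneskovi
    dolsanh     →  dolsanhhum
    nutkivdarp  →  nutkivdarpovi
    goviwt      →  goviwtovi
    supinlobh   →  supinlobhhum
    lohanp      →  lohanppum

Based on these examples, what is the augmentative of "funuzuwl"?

funuzuwlovi

lohanp and nutkivdarp both end in -p yet inflect differently (lohanppum, nutkivdarpovi), so the final letter is not what conditions the rule; the second-to-last letter is.
"funuzuwl" has second-to-last letter 'w'. The one such stem in the data (goviwt → goviwtovi) adds -ovi, so the same rule applies.
So funuzuwl → funuzuwlovi.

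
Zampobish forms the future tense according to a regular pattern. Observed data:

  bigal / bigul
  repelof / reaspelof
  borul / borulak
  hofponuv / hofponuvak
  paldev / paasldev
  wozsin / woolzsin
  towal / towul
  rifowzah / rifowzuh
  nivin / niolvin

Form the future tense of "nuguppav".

nuguppuv

borul and towal both end in -l yet inflect differently (borulak, towul), so the final letter is not what conditions the rule; the last vowel is.
"nuguppav" has last vowel 'a'. The stems whose last vowel is 'a' (towal → towul, bigal → bigul, rifowzah → rifowzuh) change the last vowel to 'u'.
So nuguppav → nuguppuv.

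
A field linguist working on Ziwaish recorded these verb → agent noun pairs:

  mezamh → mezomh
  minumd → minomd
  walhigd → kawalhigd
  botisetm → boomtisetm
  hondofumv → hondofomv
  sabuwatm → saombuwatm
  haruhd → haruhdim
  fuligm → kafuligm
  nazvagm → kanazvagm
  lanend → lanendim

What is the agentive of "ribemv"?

"ribemv" has second-to-last letter 'm'. The stems whose second-to-last letter is 'm' (hondofumv → hondofomv, minumd → minomd, mezamh → mezomh) change the last vowel to 'o'.
So ribemv → ribomv.

ribomv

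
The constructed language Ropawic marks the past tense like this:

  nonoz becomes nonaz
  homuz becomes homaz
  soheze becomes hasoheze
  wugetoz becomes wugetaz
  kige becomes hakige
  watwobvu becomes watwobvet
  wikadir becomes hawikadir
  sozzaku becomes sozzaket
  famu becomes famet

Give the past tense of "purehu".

purehet

sozzaku and homuz both have last vowel 'u' yet inflect differently (sozzaket, homaz), so the last vowel is not what conditions the rule; the final letter is.
"purehu" ends in -u. The stems ending in -u (sozzaku → sozzaket, famu → famet, watwobvu → watwobvet) drop the final letter and add -et.
The other patterns: stems ending in -z change the last vowel to 'a'; stems ending in -e or -r add the prefix ha-.
So purehu → purehet.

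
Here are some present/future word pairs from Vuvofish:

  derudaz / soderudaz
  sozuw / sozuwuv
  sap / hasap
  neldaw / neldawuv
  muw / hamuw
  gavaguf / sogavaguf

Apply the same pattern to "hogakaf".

muw and neldaw both end in -w yet inflect differently (hamuw, neldawuv), so the final letter is not what conditions the rule; the number of vowels is.
"hogakaf" has 3 vowels. The stems with 3 vowels (derudaz → soderudaz, gavaguf → sogavaguf) add the prefix so-.
The other patterns: stems with 1 vowel add the prefix ha-; stems with 2 vowels add -uv.
So hogakaf → sohogakaf.

sohogakaf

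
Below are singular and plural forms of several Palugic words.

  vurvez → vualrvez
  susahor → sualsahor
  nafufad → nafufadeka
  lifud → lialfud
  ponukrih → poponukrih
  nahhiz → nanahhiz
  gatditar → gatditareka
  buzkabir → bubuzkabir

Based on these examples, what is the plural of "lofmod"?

loalfmod

gatditar and buzkabir both end in -r yet inflect differently (gatditareka, bubuzkabir), so the final letter is not what conditions the rule; the last vowel is.
"lofmod" has last vowel 'o'. The one such stem in the data (susahor → sualsahor) inserts -al- after the first vowel (as do lifud, vurvez), so the same rule applies.
The other patterns: stems whose last vowel is 'a' add -eka; stems whose last vowel is 'i' repeat the first consonant+vowel as a prefix.
So lofmod → loalfmod.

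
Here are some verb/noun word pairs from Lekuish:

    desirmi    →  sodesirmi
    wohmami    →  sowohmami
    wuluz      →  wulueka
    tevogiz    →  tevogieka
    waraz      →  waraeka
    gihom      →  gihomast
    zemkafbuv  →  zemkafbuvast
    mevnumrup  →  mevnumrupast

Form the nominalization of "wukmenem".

wukmenemast

desirmi and tevogiz both have last vowel 'i' yet inflect differently (sodesirmi, tevogieka), so the last vowel is not what conditions the rule; the final letter is.
"wukmenem" ends in -m. The one such stem in the data (gihom → gihomast) adds -ast, so the same rule applies.
So wukmenem → wukmenemast.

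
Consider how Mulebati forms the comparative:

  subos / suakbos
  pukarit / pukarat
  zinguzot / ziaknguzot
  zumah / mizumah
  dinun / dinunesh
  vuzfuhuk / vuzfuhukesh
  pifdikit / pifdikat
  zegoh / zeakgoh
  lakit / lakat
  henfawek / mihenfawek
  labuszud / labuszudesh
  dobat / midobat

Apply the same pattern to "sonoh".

"sonoh" has last vowel 'o'. The stems whose last vowel is 'o' (zinguzot → ziaknguzot, subos → suakbos, zegoh → zeakgoh) insert -ak- after the first vowel.
The other patterns: stems whose last vowel is 'i' change the last vowel to 'a'; stems whose last vowel is 'u' add -esh; stems whose last vowel is 'a' or 'e' add the prefix mi-.
So sonoh → soaknoh.

soaknoh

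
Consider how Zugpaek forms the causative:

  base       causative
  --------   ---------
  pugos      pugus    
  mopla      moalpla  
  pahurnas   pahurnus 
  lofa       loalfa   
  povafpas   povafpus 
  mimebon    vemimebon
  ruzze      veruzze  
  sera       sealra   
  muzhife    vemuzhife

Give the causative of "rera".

realra

pahurnas and mopla both have last vowel 'a' yet inflect differently (pahurnus, moalpla), so the last vowel is not what conditions the rule; the final letter is.
"rera" ends in -a. The stems ending in -a (mopla → moalpla, lofa → loalfa, sera → sealra) insert -al- after the first vowel.
The other patterns: stems ending in -s change the last vowel to 'u'; stems ending in -e or -n add the prefix ve-.
So rera → realra.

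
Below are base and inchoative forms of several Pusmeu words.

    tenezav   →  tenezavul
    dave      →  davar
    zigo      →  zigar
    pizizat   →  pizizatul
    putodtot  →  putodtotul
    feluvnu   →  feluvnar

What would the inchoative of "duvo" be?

putodtot and zigo both have last vowel 'o' yet inflect differently (putodtotul, zigar), so the last vowel is not what conditions the rule; whether the stem ends in a vowel or a consonant is.
"duvo" ends in a vowel. The stems ending in a vowel (feluvnu → feluvnar, zigo → zigar, dave → davar) drop the final letter and add -ar.
So duvo → duvar.

duvar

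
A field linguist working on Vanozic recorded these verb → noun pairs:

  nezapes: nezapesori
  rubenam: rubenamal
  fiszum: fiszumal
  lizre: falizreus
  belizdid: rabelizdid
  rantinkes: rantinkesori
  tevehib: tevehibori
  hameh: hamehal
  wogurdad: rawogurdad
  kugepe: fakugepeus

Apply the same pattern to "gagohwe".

fagagohweus

belizdid and tevehib both have last vowel 'i' yet inflect differently (rabelizdid, tevehibori), so the last vowel is not what conditions the rule; the final letter is.
"gagohwe" ends in -e. The stems ending in -e (lizre → falizreus, kugepe → fakugepeus) add fa- … -us around the stem.
The other patterns: stems ending in -d add the prefix ra-; stems ending in -b or -s add -ori; stems ending in -h or -m add -al.
So gagohwe → fagagohweus.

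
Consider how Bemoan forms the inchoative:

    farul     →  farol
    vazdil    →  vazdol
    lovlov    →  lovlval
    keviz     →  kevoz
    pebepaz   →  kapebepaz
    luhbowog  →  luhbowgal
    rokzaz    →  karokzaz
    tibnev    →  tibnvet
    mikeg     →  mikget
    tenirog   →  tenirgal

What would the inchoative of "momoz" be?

lovlov and tibnev both end in -v yet inflect differently (lovlval, tibnvet), so the final letter is not what conditions the rule; the last vowel is.
"momoz" has last vowel 'o'. The stems whose last vowel is 'o' (tenirog → tenirgal, luhbowog → luhbowgal, lovlov → lovlval) delete the last vowel and add -al.
The other patterns: stems whose last vowel is 'a' add the prefix ka-; stems whose last vowel is 'e' delete the last vowel and add -et; stems whose last vowel is 'i' or 'u' change the last vowel to 'o'.
So momoz → momzal.

momzal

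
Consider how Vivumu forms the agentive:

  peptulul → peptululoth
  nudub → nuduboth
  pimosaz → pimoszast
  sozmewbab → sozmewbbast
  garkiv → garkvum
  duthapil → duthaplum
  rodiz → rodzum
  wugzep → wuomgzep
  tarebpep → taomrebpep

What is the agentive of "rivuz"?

rivuzoth

nudub and sozmewbab both end in -b yet inflect differently (nuduboth, sozmewbbast), so the final letter is not what conditions the rule; the last vowel is.
"rivuz" has last vowel 'u'. The stems whose last vowel is 'u' (peptulul → peptululoth, nudub → nuduboth) add -oth.
So rivuz → rivuzoth.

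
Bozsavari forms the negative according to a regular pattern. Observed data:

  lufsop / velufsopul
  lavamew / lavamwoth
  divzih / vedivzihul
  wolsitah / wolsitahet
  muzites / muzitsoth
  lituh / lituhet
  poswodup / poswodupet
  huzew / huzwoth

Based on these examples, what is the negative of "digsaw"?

digsawet

"digsaw" has last vowel 'a'. The one such stem in the data (wolsitah → wolsitahet) adds -et, so the same rule applies.
The other patterns: stems whose last vowel is 'i' or 'o' add ve- … -ul around the stem; stems whose last vowel is 'e' delete the last vowel and add -oth.
So digsaw → digsawet.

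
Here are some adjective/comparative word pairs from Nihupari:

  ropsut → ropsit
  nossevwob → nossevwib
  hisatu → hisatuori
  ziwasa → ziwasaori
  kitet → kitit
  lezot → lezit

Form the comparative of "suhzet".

"suhzet" ends in a consonant. The stems ending in a consonant (ropsut → ropsit, kitet → kitit, nossevwob → nossevwib) change the last vowel to 'i'.
So suhzet → suhzit.

suhzit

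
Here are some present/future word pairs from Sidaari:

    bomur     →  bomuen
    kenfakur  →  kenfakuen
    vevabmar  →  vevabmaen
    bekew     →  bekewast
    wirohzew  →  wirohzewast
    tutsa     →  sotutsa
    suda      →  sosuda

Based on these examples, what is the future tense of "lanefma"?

solanefma

"lanefma" ends in -a. The stems ending in -a (tutsa → sotutsa, suda → sosuda) add the prefix so-.
So lanefma → solanefma.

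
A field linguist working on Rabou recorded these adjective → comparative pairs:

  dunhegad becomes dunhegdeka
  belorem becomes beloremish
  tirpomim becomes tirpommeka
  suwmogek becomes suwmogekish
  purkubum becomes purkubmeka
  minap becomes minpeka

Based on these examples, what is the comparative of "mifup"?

mifpeka

belorem and purkubum both end in -m yet inflect differently (beloremish, purkubmeka), so the final letter is not what conditions the rule; the last vowel is.
"mifup" has last vowel 'u'. The one such stem in the data (purkubum → purkubmeka) deletes the last vowel and adds -eka (as do minap, tirpomim), so the same rule applies.
The other pattern: stems whose last vowel is 'e' add -ish.
So mifup → mifpeka.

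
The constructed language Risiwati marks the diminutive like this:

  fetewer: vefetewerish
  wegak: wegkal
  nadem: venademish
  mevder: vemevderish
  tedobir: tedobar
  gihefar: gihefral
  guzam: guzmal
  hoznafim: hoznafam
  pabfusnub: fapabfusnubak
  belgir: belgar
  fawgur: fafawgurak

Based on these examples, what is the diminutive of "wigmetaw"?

belgir and fawgur both end in -r yet inflect differently (belgar, fafawgurak), so the final letter is not what conditions the rule; the last vowel is.
"wigmetaw" has last vowel 'a'. The stems whose last vowel is 'a' (guzam → guzmal, gihefar → gihefral, wegak → wegkal) delete the last vowel and add -al.
The other patterns: stems whose last vowel is 'i' change the last vowel to 'a'; stems whose last vowel is 'u' add fa- … -ak around the stem; stems whose last vowel is 'e' add ve- … -ish around the stem.
So wigmetaw → wigmetwal.

wigmetwal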